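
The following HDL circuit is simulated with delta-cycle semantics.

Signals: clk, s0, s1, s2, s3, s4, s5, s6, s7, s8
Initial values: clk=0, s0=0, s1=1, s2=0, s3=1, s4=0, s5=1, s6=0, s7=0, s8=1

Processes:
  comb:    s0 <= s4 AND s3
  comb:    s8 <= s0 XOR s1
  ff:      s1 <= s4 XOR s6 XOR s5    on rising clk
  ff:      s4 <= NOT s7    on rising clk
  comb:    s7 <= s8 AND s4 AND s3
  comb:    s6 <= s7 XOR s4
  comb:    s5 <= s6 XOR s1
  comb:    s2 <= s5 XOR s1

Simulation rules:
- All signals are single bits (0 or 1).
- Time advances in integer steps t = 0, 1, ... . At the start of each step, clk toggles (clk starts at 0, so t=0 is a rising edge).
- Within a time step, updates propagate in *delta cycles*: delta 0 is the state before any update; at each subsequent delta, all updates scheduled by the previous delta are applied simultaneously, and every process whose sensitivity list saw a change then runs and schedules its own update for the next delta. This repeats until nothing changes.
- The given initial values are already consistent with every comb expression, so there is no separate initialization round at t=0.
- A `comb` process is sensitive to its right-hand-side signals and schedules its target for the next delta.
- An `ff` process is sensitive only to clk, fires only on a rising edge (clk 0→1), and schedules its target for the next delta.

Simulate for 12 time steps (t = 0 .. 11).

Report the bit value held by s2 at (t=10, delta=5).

[bits: s1,s2,s7,s5,clk,s6,s0,s3,s4,s8]
t=0: Δ0=1001000101 Δ1=1001100101 Δ2=1001100111 Δ3=1011111111 Δ4=1010101110 Δ5=1101101110 Δ6=1001111110 Δ7=1000111110 Δ8=1100111110 | 8Δ
t=1: Δ0=1100111110 Δ1=1100011110 | 1Δ
t=2: Δ0=1100011110 Δ1=1100111110 Δ2=0100111110 Δ3=0001111111 Δ4=0111111111 Δ5=0111101111 Δ6=0110101111 Δ7=0010101111 | 7Δ
t=3: Δ0=0010101111 Δ1=0010001111 | 1Δ
t=4: Δ0=0010001111 Δ1=0010101111 Δ2=1010101101 Δ3=1101110100 Δ4=1000100101 Δ5=1101100101 Δ6=1001100101 | 6Δ
t=5: Δ0=1001100101 Δ1=1001000101 | 1Δ
t=6: Δ0=1001000101 Δ1=1001100101 Δ2=1001100111 Δ3=1011111111 Δ4=1010101110 Δ5=1101101110 Δ6=1001111110 Δ7=1000111110 Δ8=1100111110 | 8Δ
t=7: Δ0=1100111110 Δ1=1100011110 | 1Δ
t=8: Δ0=1100011110 Δ1=1100111110 Δ2=0100111110 Δ3=0001111111 Δ4=0111111111 Δ5=0111101111 Δ6=0110101111 Δ7=0010101111 | 7Δ
t=9: Δ0=0010101111 Δ1=0010001111 | 1Δ
t=10: Δ0=0010001111 Δ1=0010101111 Δ2=1010101101 Δ3=1101110100 Δ4=1000100101 Δ5=1101100101 Δ6=1001100101 | 6Δ
t=11: Δ0=1001100101 Δ1=1001000101 | 1Δ

1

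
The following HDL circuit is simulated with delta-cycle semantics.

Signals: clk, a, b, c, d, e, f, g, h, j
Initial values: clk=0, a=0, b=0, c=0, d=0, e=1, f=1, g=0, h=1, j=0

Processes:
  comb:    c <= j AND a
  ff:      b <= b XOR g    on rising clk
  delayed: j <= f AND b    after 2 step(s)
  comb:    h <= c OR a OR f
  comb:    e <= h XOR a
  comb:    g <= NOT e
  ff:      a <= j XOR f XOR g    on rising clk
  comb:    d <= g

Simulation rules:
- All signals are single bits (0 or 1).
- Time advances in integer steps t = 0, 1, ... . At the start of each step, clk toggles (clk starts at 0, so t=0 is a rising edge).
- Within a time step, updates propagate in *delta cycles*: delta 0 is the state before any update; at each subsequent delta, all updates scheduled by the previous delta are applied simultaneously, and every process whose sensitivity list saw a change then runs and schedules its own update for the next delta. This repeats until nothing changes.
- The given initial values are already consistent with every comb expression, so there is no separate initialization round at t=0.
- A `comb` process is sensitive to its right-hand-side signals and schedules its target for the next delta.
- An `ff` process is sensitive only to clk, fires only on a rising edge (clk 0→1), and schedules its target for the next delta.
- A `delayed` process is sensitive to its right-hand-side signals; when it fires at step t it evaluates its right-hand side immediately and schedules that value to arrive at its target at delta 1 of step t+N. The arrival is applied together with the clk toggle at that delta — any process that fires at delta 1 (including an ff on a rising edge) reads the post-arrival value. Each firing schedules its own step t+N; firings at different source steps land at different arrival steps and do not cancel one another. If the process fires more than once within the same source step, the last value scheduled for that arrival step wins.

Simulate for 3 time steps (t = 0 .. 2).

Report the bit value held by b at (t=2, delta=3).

[bits: h,b,f,e,j,d,c,clk,a,g]
t=0: Δ0=1011000000 Δ1=1011000100 Δ2=1011000110 Δ3=1010000110 Δ4=1010000111 Δ5=1010010111 | 5Δ
t=1: Δ0=1010010111 Δ1=1010010011 | 1Δ
t=2: Δ0=1010010011 Δ1=1010010111 Δ2=1110010101 Δ3=1111010101 Δ4=1111010100 Δ5=1111000100 | 5Δ

1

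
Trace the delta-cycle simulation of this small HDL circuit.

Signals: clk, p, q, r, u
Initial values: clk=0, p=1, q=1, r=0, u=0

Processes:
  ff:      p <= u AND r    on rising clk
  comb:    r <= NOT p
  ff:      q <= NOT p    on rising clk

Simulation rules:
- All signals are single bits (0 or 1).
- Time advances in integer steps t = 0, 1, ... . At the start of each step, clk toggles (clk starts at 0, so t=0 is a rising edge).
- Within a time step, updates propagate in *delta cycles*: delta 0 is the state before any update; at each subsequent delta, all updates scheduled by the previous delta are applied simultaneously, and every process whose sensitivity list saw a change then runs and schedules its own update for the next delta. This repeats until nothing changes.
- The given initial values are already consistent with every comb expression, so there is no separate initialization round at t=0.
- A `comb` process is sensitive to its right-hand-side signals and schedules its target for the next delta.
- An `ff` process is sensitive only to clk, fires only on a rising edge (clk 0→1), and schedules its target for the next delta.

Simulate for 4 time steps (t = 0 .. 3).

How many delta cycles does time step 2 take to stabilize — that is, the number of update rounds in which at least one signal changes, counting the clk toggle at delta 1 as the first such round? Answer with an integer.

2

t0.Δ0 p=1 r=0 u=0 q=1 clk=0
t0.Δ1 p=1 r=0 u=0 q=1 clk=1
t0.Δ2 p=0 r=0 u=0 q=0 clk=1
t0.Δ3 p=0 r=1 u=0 q=0 clk=1
t1.Δ0 p=0 r=1 u=0 q=0 clk=1
t1.Δ1 p=0 r=1 u=0 q=0 clk=0
t2.Δ0 p=0 r=1 u=0 q=0 clk=0
t2.Δ1 p=0 r=1 u=0 q=0 clk=1
t2.Δ2 p=0 r=1 u=0 q=1 clk=1
t3.Δ0 p=0 r=1 u=0 q=1 clk=1
t3.Δ1 p=0 r=1 u=0 q=1 clk=0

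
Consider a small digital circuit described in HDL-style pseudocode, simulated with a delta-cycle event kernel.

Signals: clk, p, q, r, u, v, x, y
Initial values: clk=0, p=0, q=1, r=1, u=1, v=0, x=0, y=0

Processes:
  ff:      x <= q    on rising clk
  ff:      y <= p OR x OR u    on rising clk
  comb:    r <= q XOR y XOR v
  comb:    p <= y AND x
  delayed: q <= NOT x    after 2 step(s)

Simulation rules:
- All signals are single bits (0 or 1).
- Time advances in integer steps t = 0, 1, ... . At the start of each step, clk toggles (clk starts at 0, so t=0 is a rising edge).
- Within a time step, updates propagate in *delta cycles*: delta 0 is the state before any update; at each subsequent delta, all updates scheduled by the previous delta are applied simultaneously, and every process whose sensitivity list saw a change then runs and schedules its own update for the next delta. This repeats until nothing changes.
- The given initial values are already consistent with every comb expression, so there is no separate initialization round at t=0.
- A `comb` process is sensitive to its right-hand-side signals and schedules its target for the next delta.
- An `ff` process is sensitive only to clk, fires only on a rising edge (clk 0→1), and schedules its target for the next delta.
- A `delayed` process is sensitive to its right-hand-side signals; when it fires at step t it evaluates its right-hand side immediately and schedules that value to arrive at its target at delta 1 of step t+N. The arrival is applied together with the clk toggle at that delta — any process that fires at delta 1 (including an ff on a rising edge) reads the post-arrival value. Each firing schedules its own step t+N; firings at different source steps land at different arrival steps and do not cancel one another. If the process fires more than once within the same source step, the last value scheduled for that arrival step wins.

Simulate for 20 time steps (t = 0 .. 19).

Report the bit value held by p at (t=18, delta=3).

[bits: p,x,clk,q,r,v,u,y]
t=0: Δ0=00011010 Δ1=00111010 Δ2=01111011 Δ3=11110011 | 3Δ
t=1: Δ0=11110011 Δ1=11010011 | 1Δ
t=2: Δ0=11010011 Δ1=11100011 Δ2=10101011 Δ3=00101011 | 3Δ
t=3: Δ0=00101011 Δ1=00001011 | 1Δ
t=4: Δ0=00001011 Δ1=00111011 Δ2=01110011 Δ3=11110011 | 3Δ
t=5: Δ0=11110011 Δ1=11010011 | 1Δ
t=6: Δ0=11010011 Δ1=11100011 Δ2=10101011 Δ3=00101011 | 3Δ
t=7: Δ0=00101011 Δ1=00001011 | 1Δ
t=8: Δ0=00001011 Δ1=00111011 Δ2=01110011 Δ3=11110011 | 3Δ
t=9: Δ0=11110011 Δ1=11010011 | 1Δ
t=10: Δ0=11010011 Δ1=11100011 Δ2=10101011 Δ3=00101011 | 3Δ
t=11: Δ0=00101011 Δ1=00001011 | 1Δ
t=12: Δ0=00001011 Δ1=00111011 Δ2=01110011 Δ3=11110011 | 3Δ
t=13: Δ0=11110011 Δ1=11010011 | 1Δ
t=14: Δ0=11010011 Δ1=11100011 Δ2=10101011 Δ3=00101011 | 3Δ
t=15: Δ0=00101011 Δ1=00001011 | 1Δ
t=16: Δ0=00001011 Δ1=00111011 Δ2=01110011 Δ3=11110011 | 3Δ
t=17: Δ0=11110011 Δ1=11010011 | 1Δ
t=18: Δ0=11010011 Δ1=11100011 Δ2=10101011 Δ3=00101011 | 3Δ
t=19: Δ0=00101011 Δ1=00001011 | 1Δ

0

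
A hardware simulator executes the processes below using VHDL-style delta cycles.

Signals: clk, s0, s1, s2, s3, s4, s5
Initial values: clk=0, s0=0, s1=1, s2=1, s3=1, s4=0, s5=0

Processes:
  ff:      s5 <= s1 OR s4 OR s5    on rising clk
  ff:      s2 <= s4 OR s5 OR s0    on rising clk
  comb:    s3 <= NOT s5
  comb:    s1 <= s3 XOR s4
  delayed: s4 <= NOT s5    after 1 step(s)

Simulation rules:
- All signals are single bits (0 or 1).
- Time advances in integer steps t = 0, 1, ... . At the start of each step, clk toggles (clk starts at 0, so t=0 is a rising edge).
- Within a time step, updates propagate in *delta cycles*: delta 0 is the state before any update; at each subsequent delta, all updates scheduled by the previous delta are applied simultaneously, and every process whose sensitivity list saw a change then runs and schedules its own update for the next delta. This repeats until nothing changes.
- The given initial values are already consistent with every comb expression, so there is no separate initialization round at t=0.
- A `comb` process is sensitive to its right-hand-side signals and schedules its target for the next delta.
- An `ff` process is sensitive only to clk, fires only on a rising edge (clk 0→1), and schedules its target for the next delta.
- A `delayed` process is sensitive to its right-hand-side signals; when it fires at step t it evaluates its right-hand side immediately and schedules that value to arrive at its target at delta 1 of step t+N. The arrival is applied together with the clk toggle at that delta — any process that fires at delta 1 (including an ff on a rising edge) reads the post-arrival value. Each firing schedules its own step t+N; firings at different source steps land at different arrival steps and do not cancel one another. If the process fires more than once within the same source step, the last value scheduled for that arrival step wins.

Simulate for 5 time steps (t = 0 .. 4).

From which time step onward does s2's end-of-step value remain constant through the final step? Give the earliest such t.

[bits: clk,s2,s1,s5,s3,s0,s4]
t=0: Δ0=0110100 Δ1=1110100 Δ2=1011100 Δ3=1011000 Δ4=1001000 | 4Δ
t=1: Δ0=1001000 Δ1=0001000 | 1Δ
t=2: Δ0=0001000 Δ1=1001000 Δ2=1101000 | 2Δ
t=3: Δ0=1101000 Δ1=0101000 | 1Δ
t=4: Δ0=0101000 Δ1=1101000 | 1Δ

2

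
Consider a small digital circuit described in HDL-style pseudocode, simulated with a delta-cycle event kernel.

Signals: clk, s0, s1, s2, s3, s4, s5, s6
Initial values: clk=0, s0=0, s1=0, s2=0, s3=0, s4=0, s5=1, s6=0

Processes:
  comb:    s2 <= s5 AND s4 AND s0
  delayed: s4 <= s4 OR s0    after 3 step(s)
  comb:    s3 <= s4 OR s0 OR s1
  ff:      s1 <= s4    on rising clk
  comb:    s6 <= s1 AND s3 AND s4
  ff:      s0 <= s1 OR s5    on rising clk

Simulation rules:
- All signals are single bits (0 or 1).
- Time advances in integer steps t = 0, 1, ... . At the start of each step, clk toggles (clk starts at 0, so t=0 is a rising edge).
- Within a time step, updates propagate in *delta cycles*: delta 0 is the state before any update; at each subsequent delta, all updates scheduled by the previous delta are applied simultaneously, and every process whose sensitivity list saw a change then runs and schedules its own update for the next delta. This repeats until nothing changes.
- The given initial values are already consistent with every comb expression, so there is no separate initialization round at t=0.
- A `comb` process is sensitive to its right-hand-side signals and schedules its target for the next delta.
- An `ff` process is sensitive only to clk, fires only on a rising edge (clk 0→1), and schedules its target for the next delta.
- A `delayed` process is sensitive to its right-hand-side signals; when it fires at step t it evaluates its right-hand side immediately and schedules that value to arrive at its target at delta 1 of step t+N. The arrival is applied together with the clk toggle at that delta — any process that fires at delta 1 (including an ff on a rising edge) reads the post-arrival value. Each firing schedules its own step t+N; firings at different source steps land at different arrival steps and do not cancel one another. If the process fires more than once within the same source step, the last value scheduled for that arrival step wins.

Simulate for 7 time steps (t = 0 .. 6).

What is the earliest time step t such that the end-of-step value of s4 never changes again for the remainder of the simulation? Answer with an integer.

t0.Δ0 s1=0 s5=1 s4=0 clk=0 s3=0 s0=0 s2=0 s6=0
t0.Δ1 s1=0 s5=1 s4=0 clk=1 s3=0 s0=0 s2=0 s6=0
t0.Δ2 s1=0 s5=1 s4=0 clk=1 s3=0 s0=1 s2=0 s6=0
t0.Δ3 s1=0 s5=1 s4=0 clk=1 s3=1 s0=1 s2=0 s6=0
t1.Δ0 s1=0 s5=1 s4=0 clk=1 s3=1 s0=1 s2=0 s6=0
t1.Δ1 s1=0 s5=1 s4=0 clk=0 s3=1 s0=1 s2=0 s6=0
t2.Δ0 s1=0 s5=1 s4=0 clk=0 s3=1 s0=1 s2=0 s6=0
t2.Δ1 s1=0 s5=1 s4=0 clk=1 s3=1 s0=1 s2=0 s6=0
t3.Δ0 s1=0 s5=1 s4=0 clk=1 s3=1 s0=1 s2=0 s6=0
t3.Δ1 s1=0 s5=1 s4=1 clk=0 s3=1 s0=1 s2=0 s6=0
t3.Δ2 s1=0 s5=1 s4=1 clk=0 s3=1 s0=1 s2=1 s6=0
t4.Δ0 s1=0 s5=1 s4=1 clk=0 s3=1 s0=1 s2=1 s6=0
t4.Δ1 s1=0 s5=1 s4=1 clk=1 s3=1 s0=1 s2=1 s6=0
t4.Δ2 s1=1 s5=1 s4=1 clk=1 s3=1 s0=1 s2=1 s6=0
t4.Δ3 s1=1 s5=1 s4=1 clk=1 s3=1 s0=1 s2=1 s6=1
t5.Δ0 s1=1 s5=1 s4=1 clk=1 s3=1 s0=1 s2=1 s6=1
t5.Δ1 s1=1 s5=1 s4=1 clk=0 s3=1 s0=1 s2=1 s6=1
t6.Δ0 s1=1 s5=1 s4=1 clk=0 s3=1 s0=1 s2=1 s6=1
t6.Δ1 s1=1 s5=1 s4=1 clk=1 s3=1 s0=1 s2=1 s6=1

3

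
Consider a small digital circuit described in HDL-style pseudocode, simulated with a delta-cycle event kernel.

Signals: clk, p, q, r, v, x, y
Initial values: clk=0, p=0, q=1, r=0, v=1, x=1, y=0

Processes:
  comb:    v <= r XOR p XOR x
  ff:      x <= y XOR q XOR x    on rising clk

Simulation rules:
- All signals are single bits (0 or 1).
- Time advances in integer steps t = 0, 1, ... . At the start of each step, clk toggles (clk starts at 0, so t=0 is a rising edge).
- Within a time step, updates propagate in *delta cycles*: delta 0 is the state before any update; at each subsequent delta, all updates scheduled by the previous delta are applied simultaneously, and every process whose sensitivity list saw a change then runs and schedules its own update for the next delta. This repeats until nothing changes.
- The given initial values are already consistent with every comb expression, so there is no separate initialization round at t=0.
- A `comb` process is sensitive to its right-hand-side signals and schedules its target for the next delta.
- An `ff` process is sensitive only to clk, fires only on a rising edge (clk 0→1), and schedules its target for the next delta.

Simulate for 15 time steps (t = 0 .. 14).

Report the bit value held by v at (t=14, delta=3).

1

t=0 Δ0: y=0 p=0 q=1 clk=0 x=1 r=0 v=1
  Δ1: clk:0→1
  Δ2: x:1→0
  Δ3: v:1→0
  (3Δ to stable)
t=1 Δ0: y=0 p=0 q=1 clk=1 x=0 r=0 v=0
  Δ1: clk:1→0
  (1Δ to stable)
t=2 Δ0: y=0 p=0 q=1 clk=0 x=0 r=0 v=0
  Δ1: clk:0→1
  Δ2: x:0→1
  Δ3: v:0→1
  (3Δ to stable)
t=3 Δ0: y=0 p=0 q=1 clk=1 x=1 r=0 v=1
  Δ1: clk:1→0
  (1Δ to stable)
t=4 Δ0: y=0 p=0 q=1 clk=0 x=1 r=0 v=1
  Δ1: clk:0→1
  Δ2: x:1→0
  Δ3: v:1→0
  (3Δ to stable)
t=5 Δ0: y=0 p=0 q=1 clk=1 x=0 r=0 v=0
  Δ1: clk:1→0
  (1Δ to stable)
t=6 Δ0: y=0 p=0 q=1 clk=0 x=0 r=0 v=0
  Δ1: clk:0→1
  Δ2: x:0→1
  Δ3: v:0→1
  (3Δ to stable)
t=7 Δ0: y=0 p=0 q=1 clk=1 x=1 r=0 v=1
  Δ1: clk:1→0
  (1Δ to stable)
t=8 Δ0: y=0 p=0 q=1 clk=0 x=1 r=0 v=1
  Δ1: clk:0→1
  Δ2: x:1→0
  Δ3: v:1→0
  (3Δ to stable)
t=9 Δ0: y=0 p=0 q=1 clk=1 x=0 r=0 v=0
  Δ1: clk:1→0
  (1Δ to stable)
t=10 Δ0: y=0 p=0 q=1 clk=0 x=0 r=0 v=0
  Δ1: clk:0→1
  Δ2: x:0→1
  Δ3: v:0→1
  (3Δ to stable)
t=11 Δ0: y=0 p=0 q=1 clk=1 x=1 r=0 v=1
  Δ1: clk:1→0
  (1Δ to stable)
t=12 Δ0: y=0 p=0 q=1 clk=0 x=1 r=0 v=1
  Δ1: clk:0→1
  Δ2: x:1→0
  Δ3: v:1→0
  (3Δ to stable)
t=13 Δ0: y=0 p=0 q=1 clk=1 x=0 r=0 v=0
  Δ1: clk:1→0
  (1Δ to stable)
t=14 Δ0: y=0 p=0 q=1 clk=0 x=0 r=0 v=0
  Δ1: clk:0→1
  Δ2: x:0→1
  Δ3: v:0→1
  (3Δ to stable)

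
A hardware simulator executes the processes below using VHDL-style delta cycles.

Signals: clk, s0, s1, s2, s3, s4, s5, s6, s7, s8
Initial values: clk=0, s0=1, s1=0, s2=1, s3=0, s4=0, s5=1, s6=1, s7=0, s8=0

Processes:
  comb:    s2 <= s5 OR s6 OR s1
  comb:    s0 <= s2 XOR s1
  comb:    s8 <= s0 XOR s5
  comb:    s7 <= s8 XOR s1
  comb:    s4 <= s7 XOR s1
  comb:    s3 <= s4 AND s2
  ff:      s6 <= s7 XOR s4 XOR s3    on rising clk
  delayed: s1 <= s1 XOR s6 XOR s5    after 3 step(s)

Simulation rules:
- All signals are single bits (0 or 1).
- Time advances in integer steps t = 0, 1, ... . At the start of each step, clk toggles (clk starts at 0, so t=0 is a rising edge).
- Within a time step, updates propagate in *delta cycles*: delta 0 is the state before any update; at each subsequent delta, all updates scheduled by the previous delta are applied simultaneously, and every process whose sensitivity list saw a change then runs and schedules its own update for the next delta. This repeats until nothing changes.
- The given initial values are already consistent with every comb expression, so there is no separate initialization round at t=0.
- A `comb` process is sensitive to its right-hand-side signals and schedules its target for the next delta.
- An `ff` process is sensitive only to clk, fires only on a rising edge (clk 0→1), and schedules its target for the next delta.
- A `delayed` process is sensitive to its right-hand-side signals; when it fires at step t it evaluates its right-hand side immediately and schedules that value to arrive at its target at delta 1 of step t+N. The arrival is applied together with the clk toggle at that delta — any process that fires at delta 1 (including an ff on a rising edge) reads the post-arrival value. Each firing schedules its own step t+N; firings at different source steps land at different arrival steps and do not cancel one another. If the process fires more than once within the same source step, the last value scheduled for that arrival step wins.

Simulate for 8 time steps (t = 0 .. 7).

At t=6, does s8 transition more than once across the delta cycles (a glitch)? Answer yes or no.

[bits: s6,s4,clk,s5,s8,s3,s0,s1,s2,s7]
t=0: Δ0=1001001010 Δ1=1011001010 Δ2=0011001010 | 2Δ
t=1: Δ0=0011001010 Δ1=0001001010 | 1Δ
t=2: Δ0=0001001010 Δ1=0011001010 | 1Δ
t=3: Δ0=0011001010 Δ1=0001001110 Δ2=0101000111 Δ3=0001110111 Δ4=0001100110 Δ5=0101100110 Δ6=0101110110 | 6Δ
t=4: Δ0=0101110110 Δ1=0111110110 | 1Δ
t=5: Δ0=0111110110 Δ1=0101110110 | 1Δ
t=6: Δ0=0101110110 Δ1=0111110010 Δ2=0011111011 Δ3=0111001011 Δ4=0111011010 Δ5=0011011010 Δ6=0011001010 | 6Δ
t=7: Δ0=0011001010 Δ1=0001001010 | 1Δ

no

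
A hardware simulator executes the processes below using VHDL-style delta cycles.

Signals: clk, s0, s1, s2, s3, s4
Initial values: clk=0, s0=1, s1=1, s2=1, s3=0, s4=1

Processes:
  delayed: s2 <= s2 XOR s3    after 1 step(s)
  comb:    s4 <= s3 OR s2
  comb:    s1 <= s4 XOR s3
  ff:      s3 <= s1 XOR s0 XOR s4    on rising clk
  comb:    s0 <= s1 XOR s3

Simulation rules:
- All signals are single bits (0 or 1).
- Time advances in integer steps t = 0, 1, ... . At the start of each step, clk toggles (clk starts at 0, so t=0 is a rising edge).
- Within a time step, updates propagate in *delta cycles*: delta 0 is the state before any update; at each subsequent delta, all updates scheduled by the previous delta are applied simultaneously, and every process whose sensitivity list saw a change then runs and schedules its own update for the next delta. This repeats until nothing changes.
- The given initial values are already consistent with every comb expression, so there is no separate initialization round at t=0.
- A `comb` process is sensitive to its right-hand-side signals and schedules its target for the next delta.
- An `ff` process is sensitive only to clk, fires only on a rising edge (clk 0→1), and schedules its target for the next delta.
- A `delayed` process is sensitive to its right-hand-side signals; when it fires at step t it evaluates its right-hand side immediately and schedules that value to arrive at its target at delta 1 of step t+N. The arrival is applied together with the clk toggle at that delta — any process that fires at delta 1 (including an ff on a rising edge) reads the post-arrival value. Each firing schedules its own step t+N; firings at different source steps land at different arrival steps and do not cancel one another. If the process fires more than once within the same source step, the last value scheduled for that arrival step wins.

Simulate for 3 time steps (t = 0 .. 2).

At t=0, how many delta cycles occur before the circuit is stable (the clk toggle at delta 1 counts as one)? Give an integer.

[bits: clk,s1,s2,s3,s0,s4]
t=0: Δ0=011011 Δ1=111011 Δ2=111111 Δ3=101101 Δ4=101111 | 4Δ
t=1: Δ0=101111 Δ1=000111 | 1Δ
t=2: Δ0=000111 Δ1=101111 Δ2=101011 Δ3=111001 Δ4=111011 | 4Δ

4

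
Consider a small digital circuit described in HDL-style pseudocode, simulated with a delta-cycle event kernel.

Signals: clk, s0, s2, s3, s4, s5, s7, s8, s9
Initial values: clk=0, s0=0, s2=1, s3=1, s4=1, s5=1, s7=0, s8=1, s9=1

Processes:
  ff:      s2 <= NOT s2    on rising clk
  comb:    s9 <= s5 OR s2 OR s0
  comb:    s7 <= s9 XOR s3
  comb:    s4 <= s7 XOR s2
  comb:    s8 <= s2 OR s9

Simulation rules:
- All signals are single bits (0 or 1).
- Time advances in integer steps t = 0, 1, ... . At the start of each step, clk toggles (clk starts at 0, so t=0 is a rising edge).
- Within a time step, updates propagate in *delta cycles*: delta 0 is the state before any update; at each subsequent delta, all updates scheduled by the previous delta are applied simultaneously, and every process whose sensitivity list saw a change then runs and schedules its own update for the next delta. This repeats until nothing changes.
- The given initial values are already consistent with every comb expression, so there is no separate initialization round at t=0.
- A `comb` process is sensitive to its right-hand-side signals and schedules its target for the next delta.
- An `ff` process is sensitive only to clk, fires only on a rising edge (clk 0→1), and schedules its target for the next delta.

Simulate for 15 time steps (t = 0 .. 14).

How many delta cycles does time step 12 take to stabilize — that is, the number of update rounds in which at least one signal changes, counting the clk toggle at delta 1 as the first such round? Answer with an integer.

3

[bits: s2,s7,s0,s5,s3,clk,s4,s8,s9]
t=0: Δ0=100110111 Δ1=100111111 Δ2=000111111 Δ3=000111011 | 3Δ
t=1: Δ0=000111011 Δ1=000110011 | 1Δ
t=2: Δ0=000110011 Δ1=000111011 Δ2=100111011 Δ3=100111111 | 3Δ
t=3: Δ0=100111111 Δ1=100110111 | 1Δ
t=4: Δ0=100110111 Δ1=100111111 Δ2=000111111 Δ3=000111011 | 3Δ
t=5: Δ0=000111011 Δ1=000110011 | 1Δ
t=6: Δ0=000110011 Δ1=000111011 Δ2=100111011 Δ3=100111111 | 3Δ
t=7: Δ0=100111111 Δ1=100110111 | 1Δ
t=8: Δ0=100110111 Δ1=100111111 Δ2=000111111 Δ3=000111011 | 3Δ
t=9: Δ0=000111011 Δ1=000110011 | 1Δ
t=10: Δ0=000110011 Δ1=000111011 Δ2=100111011 Δ3=100111111 | 3Δ
t=11: Δ0=100111111 Δ1=100110111 | 1Δ
t=12: Δ0=100110111 Δ1=100111111 Δ2=000111111 Δ3=000111011 | 3Δ
t=13: Δ0=000111011 Δ1=000110011 | 1Δ
t=14: Δ0=000110011 Δ1=000111011 Δ2=100111011 Δ3=100111111 | 3Δ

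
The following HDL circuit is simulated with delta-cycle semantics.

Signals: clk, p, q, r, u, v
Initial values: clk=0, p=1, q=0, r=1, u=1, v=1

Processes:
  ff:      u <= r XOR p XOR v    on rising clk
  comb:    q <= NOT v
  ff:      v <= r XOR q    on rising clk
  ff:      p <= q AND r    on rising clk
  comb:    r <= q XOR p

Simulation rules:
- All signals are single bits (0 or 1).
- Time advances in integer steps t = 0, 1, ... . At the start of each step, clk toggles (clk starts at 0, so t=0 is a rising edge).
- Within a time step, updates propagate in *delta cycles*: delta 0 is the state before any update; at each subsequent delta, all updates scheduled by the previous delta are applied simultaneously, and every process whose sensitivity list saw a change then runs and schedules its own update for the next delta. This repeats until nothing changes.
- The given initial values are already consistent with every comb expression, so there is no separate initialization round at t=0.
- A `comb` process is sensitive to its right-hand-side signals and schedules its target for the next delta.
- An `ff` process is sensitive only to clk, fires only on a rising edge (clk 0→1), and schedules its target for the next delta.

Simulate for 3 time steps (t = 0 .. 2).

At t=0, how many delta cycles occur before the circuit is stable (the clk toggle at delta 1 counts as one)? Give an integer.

t0.Δ0 p=1 u=1 v=1 q=0 clk=0 r=1
t0.Δ1 p=1 u=1 v=1 q=0 clk=1 r=1
t0.Δ2 p=0 u=1 v=1 q=0 clk=1 r=1
t0.Δ3 p=0 u=1 v=1 q=0 clk=1 r=0
t1.Δ0 p=0 u=1 v=1 q=0 clk=1 r=0
t1.Δ1 p=0 u=1 v=1 q=0 clk=0 r=0
t2.Δ0 p=0 u=1 v=1 q=0 clk=0 r=0
t2.Δ1 p=0 u=1 v=1 q=0 clk=1 r=0
t2.Δ2 p=0 u=1 v=0 q=0 clk=1 r=0
t2.Δ3 p=0 u=1 v=0 q=1 clk=1 r=0
t2.Δ4 p=0 u=1 v=0 q=1 clk=1 r=1

3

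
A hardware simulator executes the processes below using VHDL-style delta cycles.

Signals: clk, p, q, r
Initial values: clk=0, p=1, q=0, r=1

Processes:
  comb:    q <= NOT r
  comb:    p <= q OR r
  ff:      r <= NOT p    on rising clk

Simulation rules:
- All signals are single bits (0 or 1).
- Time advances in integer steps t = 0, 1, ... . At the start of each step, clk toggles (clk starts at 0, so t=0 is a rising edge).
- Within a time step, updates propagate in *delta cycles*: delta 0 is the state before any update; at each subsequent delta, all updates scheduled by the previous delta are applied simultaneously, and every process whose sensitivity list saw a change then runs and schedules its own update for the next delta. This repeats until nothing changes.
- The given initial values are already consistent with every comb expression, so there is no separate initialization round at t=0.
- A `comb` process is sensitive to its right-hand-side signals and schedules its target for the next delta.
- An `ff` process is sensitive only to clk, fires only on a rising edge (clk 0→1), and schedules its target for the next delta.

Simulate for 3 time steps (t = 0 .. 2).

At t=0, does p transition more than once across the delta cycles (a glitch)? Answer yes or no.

t0.Δ0 clk=0 q=0 p=1 r=1
t0.Δ1 clk=1 q=0 p=1 r=1
t0.Δ2 clk=1 q=0 p=1 r=0
t0.Δ3 clk=1 q=1 p=0 r=0
t0.Δ4 clk=1 q=1 p=1 r=0
t1.Δ0 clk=1 q=1 p=1 r=0
t1.Δ1 clk=0 q=1 p=1 r=0
t2.Δ0 clk=0 q=1 p=1 r=0
t2.Δ1 clk=1 q=1 p=1 r=0

yes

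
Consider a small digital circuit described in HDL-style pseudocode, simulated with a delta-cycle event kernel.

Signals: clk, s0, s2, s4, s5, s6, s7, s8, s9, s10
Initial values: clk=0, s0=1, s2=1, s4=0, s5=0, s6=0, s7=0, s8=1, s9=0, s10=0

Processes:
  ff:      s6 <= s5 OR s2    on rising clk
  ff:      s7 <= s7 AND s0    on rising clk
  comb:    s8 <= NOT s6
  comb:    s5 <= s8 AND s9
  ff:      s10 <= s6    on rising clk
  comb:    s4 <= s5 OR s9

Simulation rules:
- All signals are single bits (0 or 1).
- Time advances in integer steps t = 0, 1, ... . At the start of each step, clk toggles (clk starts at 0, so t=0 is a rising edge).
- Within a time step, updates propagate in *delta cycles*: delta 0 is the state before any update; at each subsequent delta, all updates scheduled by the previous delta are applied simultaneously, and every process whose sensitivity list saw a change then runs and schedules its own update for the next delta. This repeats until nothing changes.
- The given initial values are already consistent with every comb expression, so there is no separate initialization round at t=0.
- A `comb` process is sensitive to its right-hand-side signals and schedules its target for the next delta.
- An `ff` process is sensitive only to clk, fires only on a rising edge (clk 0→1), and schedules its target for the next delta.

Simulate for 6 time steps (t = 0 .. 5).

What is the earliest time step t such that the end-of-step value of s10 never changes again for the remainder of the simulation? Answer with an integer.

[bits: s5,s4,s6,s7,s10,s8,s9,s0,s2,clk]
t=0: Δ0=0000010110 Δ1=0000010111 Δ2=0010010111 Δ3=0010000111 | 3Δ
t=1: Δ0=0010000111 Δ1=0010000110 | 1Δ
t=2: Δ0=0010000110 Δ1=0010000111 Δ2=0010100111 | 2Δ
t=3: Δ0=0010100111 Δ1=0010100110 | 1Δ
t=4: Δ0=0010100110 Δ1=0010100111 | 1Δ
t=5: Δ0=0010100111 Δ1=0010100110 | 1Δ

2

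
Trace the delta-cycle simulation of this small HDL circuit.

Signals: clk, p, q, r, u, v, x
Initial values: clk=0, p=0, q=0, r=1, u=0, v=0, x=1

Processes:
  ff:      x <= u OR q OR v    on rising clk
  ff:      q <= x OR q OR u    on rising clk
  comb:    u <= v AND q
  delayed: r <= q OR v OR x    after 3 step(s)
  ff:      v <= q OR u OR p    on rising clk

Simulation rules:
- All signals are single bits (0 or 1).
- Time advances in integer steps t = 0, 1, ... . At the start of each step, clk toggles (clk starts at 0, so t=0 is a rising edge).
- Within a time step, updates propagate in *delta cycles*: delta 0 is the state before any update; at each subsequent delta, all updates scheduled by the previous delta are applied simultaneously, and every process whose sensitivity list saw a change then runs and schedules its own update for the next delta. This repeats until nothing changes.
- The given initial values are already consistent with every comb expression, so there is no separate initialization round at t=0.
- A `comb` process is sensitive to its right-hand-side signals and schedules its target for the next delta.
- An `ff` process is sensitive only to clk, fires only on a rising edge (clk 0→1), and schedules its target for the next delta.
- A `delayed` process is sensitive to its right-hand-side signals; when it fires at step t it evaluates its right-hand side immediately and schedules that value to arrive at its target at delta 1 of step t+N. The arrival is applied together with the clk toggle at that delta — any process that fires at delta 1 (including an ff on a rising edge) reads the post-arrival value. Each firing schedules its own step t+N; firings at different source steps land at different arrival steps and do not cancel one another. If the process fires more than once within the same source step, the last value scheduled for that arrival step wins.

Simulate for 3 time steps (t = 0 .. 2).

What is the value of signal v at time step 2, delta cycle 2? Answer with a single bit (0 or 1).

t0.Δ0 clk=0 p=0 u=0 x=1 r=1 v=0 q=0
t0.Δ1 clk=1 p=0 u=0 x=1 r=1 v=0 q=0
t0.Δ2 clk=1 p=0 u=0 x=0 r=1 v=0 q=1
t1.Δ0 clk=1 p=0 u=0 x=0 r=1 v=0 q=1
t1.Δ1 clk=0 p=0 u=0 x=0 r=1 v=0 q=1
t2.Δ0 clk=0 p=0 u=0 x=0 r=1 v=0 q=1
t2.Δ1 clk=1 p=0 u=0 x=0 r=1 v=0 q=1
t2.Δ2 clk=1 p=0 u=0 x=1 r=1 v=1 q=1
t2.Δ3 clk=1 p=0 u=1 x=1 r=1 v=1 q=1

1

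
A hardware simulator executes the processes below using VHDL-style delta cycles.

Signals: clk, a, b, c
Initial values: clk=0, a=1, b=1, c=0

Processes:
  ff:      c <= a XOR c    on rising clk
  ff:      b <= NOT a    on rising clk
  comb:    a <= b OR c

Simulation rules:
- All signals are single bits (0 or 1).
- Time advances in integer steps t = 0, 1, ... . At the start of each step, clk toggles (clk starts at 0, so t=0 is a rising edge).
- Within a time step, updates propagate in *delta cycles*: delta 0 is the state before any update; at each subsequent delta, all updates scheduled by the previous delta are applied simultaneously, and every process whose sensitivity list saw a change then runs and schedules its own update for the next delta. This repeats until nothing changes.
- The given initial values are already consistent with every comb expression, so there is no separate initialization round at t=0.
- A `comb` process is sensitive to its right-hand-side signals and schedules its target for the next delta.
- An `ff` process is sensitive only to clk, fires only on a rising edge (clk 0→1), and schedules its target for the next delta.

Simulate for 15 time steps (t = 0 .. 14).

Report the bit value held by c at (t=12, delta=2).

t=0 Δ0: b=1 clk=0 c=0 a=1
  Δ1: clk:0→1
  Δ2: b:1→0, c:0→1
  (2Δ to stable)
t=1 Δ0: b=0 clk=1 c=1 a=1
  Δ1: clk:1→0
  (1Δ to stable)
t=2 Δ0: b=0 clk=0 c=1 a=1
  Δ1: clk:0→1
  Δ2: c:1→0
  Δ3: a:1→0
  (3Δ to stable)
t=3 Δ0: b=0 clk=1 c=0 a=0
  Δ1: clk:1→0
  (1Δ to stable)
t=4 Δ0: b=0 clk=0 c=0 a=0
  Δ1: clk:0→1
  Δ2: b:0→1
  Δ3: a:0→1
  (3Δ to stable)
t=5 Δ0: b=1 clk=1 c=0 a=1
  Δ1: clk:1→0
  (1Δ to stable)
t=6 Δ0: b=1 clk=0 c=0 a=1
  Δ1: clk:0→1
  Δ2: b:1→0, c:0→1
  (2Δ to stable)
t=7 Δ0: b=0 clk=1 c=1 a=1
  Δ1: clk:1→0
  (1Δ to stable)
t=8 Δ0: b=0 clk=0 c=1 a=1
  Δ1: clk:0→1
  Δ2: c:1→0
  Δ3: a:1→0
  (3Δ to stable)
t=9 Δ0: b=0 clk=1 c=0 a=0
  Δ1: clk:1→0
  (1Δ to stable)
t=10 Δ0: b=0 clk=0 c=0 a=0
  Δ1: clk:0→1
  Δ2: b:0→1
  Δ3: a:0→1
  (3Δ to stable)
t=11 Δ0: b=1 clk=1 c=0 a=1
  Δ1: clk:1→0
  (1Δ to stable)
t=12 Δ0: b=1 clk=0 c=0 a=1
  Δ1: clk:0→1
  Δ2: b:1→0, c:0→1
  (2Δ to stable)
t=13 Δ0: b=0 clk=1 c=1 a=1
  Δ1: clk:1→0
  (1Δ to stable)
t=14 Δ0: b=0 clk=0 c=1 a=1
  Δ1: clk:0→1
  Δ2: c:1→0
  Δ3: a:1→0
  (3Δ to stable)

1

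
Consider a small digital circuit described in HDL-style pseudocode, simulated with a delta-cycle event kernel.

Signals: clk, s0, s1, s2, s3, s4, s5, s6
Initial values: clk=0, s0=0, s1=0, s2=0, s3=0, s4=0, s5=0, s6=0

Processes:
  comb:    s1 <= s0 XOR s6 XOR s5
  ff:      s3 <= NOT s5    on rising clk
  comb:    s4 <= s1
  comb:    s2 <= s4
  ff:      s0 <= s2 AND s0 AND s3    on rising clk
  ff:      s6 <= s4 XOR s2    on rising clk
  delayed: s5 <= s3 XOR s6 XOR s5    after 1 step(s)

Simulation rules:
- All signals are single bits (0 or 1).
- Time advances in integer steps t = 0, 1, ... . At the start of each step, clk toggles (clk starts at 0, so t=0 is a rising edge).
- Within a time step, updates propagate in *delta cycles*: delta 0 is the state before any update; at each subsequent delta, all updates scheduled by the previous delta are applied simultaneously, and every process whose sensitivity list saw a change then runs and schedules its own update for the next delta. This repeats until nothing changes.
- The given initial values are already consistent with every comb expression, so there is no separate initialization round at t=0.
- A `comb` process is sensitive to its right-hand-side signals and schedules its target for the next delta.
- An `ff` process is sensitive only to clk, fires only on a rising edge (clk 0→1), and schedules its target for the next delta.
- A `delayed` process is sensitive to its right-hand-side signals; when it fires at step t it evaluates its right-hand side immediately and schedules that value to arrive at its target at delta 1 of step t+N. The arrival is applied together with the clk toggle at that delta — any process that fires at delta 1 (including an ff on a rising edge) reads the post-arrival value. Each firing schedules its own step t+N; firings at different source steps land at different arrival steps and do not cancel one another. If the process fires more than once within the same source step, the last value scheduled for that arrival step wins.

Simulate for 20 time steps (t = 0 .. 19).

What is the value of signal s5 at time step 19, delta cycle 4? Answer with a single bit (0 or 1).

[bits: s1,clk,s3,s0,s5,s6,s4,s2]
t=0: Δ0=00000000 Δ1=01000000 Δ2=01100000 | 2Δ
t=1: Δ0=01100000 Δ1=00101000 Δ2=10101000 Δ3=10101010 Δ4=10101011 | 4Δ
t=2: Δ0=10101011 Δ1=11100011 Δ2=01100011 Δ3=01100001 Δ4=01100000 | 4Δ
t=3: Δ0=01100000 Δ1=00101000 Δ2=10101000 Δ3=10101010 Δ4=10101011 | 4Δ
t=4: Δ0=10101011 Δ1=11100011 Δ2=01100011 Δ3=01100001 Δ4=01100000 | 4Δ
t=5: Δ0=01100000 Δ1=00101000 Δ2=10101000 Δ3=10101010 Δ4=10101011 | 4Δ
t=6: Δ0=10101011 Δ1=11100011 Δ2=01100011 Δ3=01100001 Δ4=01100000 | 4Δ
t=7: Δ0=01100000 Δ1=00101000 Δ2=10101000 Δ3=10101010 Δ4=10101011 | 4Δ
t=8: Δ0=10101011 Δ1=11100011 Δ2=01100011 Δ3=01100001 Δ4=01100000 | 4Δ
t=9: Δ0=01100000 Δ1=00101000 Δ2=10101000 Δ3=10101010 Δ4=10101011 | 4Δ
t=10: Δ0=10101011 Δ1=11100011 Δ2=01100011 Δ3=01100001 Δ4=01100000 | 4Δ
t=11: Δ0=01100000 Δ1=00101000 Δ2=10101000 Δ3=10101010 Δ4=10101011 | 4Δ
t=12: Δ0=10101011 Δ1=11100011 Δ2=01100011 Δ3=01100001 Δ4=01100000 | 4Δ
t=13: Δ0=01100000 Δ1=00101000 Δ2=10101000 Δ3=10101010 Δ4=10101011 | 4Δ
t=14: Δ0=10101011 Δ1=11100011 Δ2=01100011 Δ3=01100001 Δ4=01100000 | 4Δ
t=15: Δ0=01100000 Δ1=00101000 Δ2=10101000 Δ3=10101010 Δ4=10101011 | 4Δ
t=16: Δ0=10101011 Δ1=11100011 Δ2=01100011 Δ3=01100001 Δ4=01100000 | 4Δ
t=17: Δ0=01100000 Δ1=00101000 Δ2=10101000 Δ3=10101010 Δ4=10101011 | 4Δ
t=18: Δ0=10101011 Δ1=11100011 Δ2=01100011 Δ3=01100001 Δ4=01100000 | 4Δ
t=19: Δ0=01100000 Δ1=00101000 Δ2=10101000 Δ3=10101010 Δ4=10101011 | 4Δ

1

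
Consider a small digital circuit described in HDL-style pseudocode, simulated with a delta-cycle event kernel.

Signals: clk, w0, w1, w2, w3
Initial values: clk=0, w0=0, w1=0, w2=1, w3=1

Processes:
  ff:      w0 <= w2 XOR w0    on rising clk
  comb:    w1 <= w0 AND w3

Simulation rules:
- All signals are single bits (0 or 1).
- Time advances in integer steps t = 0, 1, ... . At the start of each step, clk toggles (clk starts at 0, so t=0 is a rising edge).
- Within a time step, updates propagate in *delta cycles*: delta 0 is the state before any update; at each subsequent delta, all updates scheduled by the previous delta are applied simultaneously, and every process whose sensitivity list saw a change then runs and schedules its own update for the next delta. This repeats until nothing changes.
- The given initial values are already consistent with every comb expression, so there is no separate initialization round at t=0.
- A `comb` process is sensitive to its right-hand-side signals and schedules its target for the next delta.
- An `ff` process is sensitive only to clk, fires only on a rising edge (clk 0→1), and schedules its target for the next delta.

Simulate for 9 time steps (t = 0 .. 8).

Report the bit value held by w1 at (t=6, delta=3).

t0.Δ0 w0=0 w3=1 clk=0 w1=0 w2=1
t0.Δ1 w0=0 w3=1 clk=1 w1=0 w2=1
t0.Δ2 w0=1 w3=1 clk=1 w1=0 w2=1
t0.Δ3 w0=1 w3=1 clk=1 w1=1 w2=1
t1.Δ0 w0=1 w3=1 clk=1 w1=1 w2=1
t1.Δ1 w0=1 w3=1 clk=0 w1=1 w2=1
t2.Δ0 w0=1 w3=1 clk=0 w1=1 w2=1
t2.Δ1 w0=1 w3=1 clk=1 w1=1 w2=1
t2.Δ2 w0=0 w3=1 clk=1 w1=1 w2=1
t2.Δ3 w0=0 w3=1 clk=1 w1=0 w2=1
t3.Δ0 w0=0 w3=1 clk=1 w1=0 w2=1
t3.Δ1 w0=0 w3=1 clk=0 w1=0 w2=1
t4.Δ0 w0=0 w3=1 clk=0 w1=0 w2=1
t4.Δ1 w0=0 w3=1 clk=1 w1=0 w2=1
t4.Δ2 w0=1 w3=1 clk=1 w1=0 w2=1
t4.Δ3 w0=1 w3=1 clk=1 w1=1 w2=1
t5.Δ0 w0=1 w3=1 clk=1 w1=1 w2=1
t5.Δ1 w0=1 w3=1 clk=0 w1=1 w2=1
t6.Δ0 w0=1 w3=1 clk=0 w1=1 w2=1
t6.Δ1 w0=1 w3=1 clk=1 w1=1 w2=1
t6.Δ2 w0=0 w3=1 clk=1 w1=1 w2=1
t6.Δ3 w0=0 w3=1 clk=1 w1=0 w2=1
t7.Δ0 w0=0 w3=1 clk=1 w1=0 w2=1
t7.Δ1 w0=0 w3=1 clk=0 w1=0 w2=1
t8.Δ0 w0=0 w3=1 clk=0 w1=0 w2=1
t8.Δ1 w0=0 w3=1 clk=1 w1=0 w2=1
t8.Δ2 w0=1 w3=1 clk=1 w1=0 w2=1
t8.Δ3 w0=1 w3=1 clk=1 w1=1 w2=1

0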